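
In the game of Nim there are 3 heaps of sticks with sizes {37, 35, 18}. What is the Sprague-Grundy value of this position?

20

Compute the nim-sum pairwise:
37 XOR 35 = 6
6 XOR 18 = 20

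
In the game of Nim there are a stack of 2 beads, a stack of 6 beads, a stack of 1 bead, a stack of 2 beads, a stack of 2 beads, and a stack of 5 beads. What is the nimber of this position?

In binary:
  010  (2)
  110  (6)
  001  (1)
  010  (2)
  010  (2)
  101  (5)
  ---
  000  (0)

0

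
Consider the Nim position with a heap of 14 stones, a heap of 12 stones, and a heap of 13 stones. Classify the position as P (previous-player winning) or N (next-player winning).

N-position

In binary:
  1110  (14)
  1100  (12)
  1101  (13)
  ----
  1111  (15)
The nim-sum is 15 ≠ 0, so this is an N-position: the player to move can win.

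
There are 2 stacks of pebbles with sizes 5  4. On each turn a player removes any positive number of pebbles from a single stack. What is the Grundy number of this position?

Compute the nim-sum pairwise:
5 XOR 4 = 1

1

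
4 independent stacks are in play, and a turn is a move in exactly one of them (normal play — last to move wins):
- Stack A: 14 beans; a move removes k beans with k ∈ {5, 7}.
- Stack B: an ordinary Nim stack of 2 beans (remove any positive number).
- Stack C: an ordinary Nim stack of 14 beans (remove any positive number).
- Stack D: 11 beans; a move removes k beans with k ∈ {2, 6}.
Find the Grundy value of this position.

Grundy values for stack A (subtraction set {5, 7}):
g(0) = mex{} = 0
g(1) = mex{} = 0
g(2) = mex{} = 0
g(3) = mex{} = 0
g(4) = mex{} = 0
g(5) = mex{0} = 1
g(6) = mex{0} = 1
g(7) = mex{0} = 1
g(8) = mex{0} = 1
g(9) = mex{0} = 1
g(10) = mex{0,1} = 2
g(11) = mex{0,1} = 2
g(12) = mex{1} = 0
g(13) = mex{1} = 0
g(14) = mex{1} = 0
So g(14) = 0.
Stack B is a plain Nim stack of size 2, so its Grundy value is 2.
Stack C is a plain Nim stack of size 14, so its Grundy value is 14.
Grundy values for stack D (subtraction set {2, 6}):
g(0) = mex{} = 0
g(1) = mex{} = 0
g(2) = mex{0} = 1
g(3) = mex{0} = 1
g(4) = mex{1} = 0
g(5) = mex{1} = 0
g(6) = mex{0} = 1
g(7) = mex{0} = 1
g(8) = mex{1} = 0
g(9) = mex{1} = 0
g(10) = mex{0} = 1
g(11) = mex{0} = 1
So g(11) = 1.
The value of a disjunctive sum is the nim-sum of the parts.
Combined value = 0 XOR 2 XOR 14 XOR 1 = 13.

13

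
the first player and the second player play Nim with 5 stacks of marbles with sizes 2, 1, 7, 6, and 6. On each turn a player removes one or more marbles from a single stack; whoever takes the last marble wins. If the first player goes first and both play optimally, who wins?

the first player wins

Compute the nim-sum pairwise:
2 ^ 1 = 3
3 ^ 7 = 4
4 ^ 6 = 2
2 ^ 6 = 4
The nim-sum is 4 ≠ 0, so this is an N-position: the player to move can win; the first player has a winning move.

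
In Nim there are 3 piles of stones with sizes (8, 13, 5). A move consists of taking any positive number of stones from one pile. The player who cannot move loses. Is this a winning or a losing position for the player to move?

Nim-sum: 8 XOR 13 XOR 5 = 0.
The nim-sum is 0, so this is a P-position: the player to move is in a losing position under optimal play.

Losing position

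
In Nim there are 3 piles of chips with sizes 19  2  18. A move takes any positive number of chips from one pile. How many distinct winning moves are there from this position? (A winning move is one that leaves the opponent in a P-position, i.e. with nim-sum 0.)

Nim-sum: 19 XOR 2 XOR 18 = 3.
The overall nim-sum is X = 3. A pile of size p has a winning move iff p XOR X < p (reduce it to p XOR X).
  19: 19 XOR 3 = 16 < 19 — winning move (to 16).
  2: 2 XOR 3 = 1 < 2 — winning move (to 1).
  18: 18 XOR 3 = 17 < 18 — winning move (to 17).
That gives 3 winning moves.

3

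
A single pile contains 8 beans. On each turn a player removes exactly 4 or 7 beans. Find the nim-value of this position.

2

Build the Grundy sequence with g(k) = mex{g(k−s) : s ∈ {4, 7}, s ≤ k}:
g(0) = mex{} = 0
g(1) = mex{} = 0
g(2) = mex{} = 0
g(3) = mex{} = 0
g(4) = mex{0} = 1
g(5) = mex{0} = 1
g(6) = mex{0} = 1
g(7) = mex{0} = 1
g(8) = mex{0,1} = 2
So g(8) = 2.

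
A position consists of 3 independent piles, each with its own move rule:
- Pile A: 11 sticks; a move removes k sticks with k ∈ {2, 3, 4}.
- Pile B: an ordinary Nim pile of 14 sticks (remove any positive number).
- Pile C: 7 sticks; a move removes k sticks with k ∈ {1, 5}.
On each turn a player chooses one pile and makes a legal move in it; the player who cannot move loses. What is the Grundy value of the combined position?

Grundy values for pile A (subtraction set {2, 3, 4}):
g(0) = mex{} = 0
g(1) = mex{} = 0
g(2) = mex{0} = 1
g(3) = mex{0} = 1
g(4) = mex{0,1} = 2
g(5) = mex{0,1} = 2
g(6) = mex{1,2} = 0
g(7) = mex{1,2} = 0
g(8) = mex{0,2} = 1
g(9) = mex{0,2} = 1
g(10) = mex{0,1} = 2
g(11) = mex{0,1} = 2
So g(11) = 2.
Pile B is a plain Nim pile of size 14, so its Grundy value is 14.
For pile C, compute g(0), g(1), … with moves {1, 5}:
g(0) = mex{} = 0
g(1) = mex{0} = 1
g(2) = mex{1} = 0
g(3) = mex{0} = 1
g(4) = mex{1} = 0
g(5) = mex{0} = 1
g(6) = mex{1} = 0
g(7) = mex{0} = 1
So g(7) = 1.
By the Sprague-Grundy theorem, the Grundy value of a sum of independent games is the XOR of the component values.
Combined value = 2 XOR 14 XOR 1 = 13.

13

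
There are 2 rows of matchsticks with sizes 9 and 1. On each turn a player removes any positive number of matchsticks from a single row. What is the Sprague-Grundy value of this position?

8

Nim-sum: 9 XOR 1 = 8.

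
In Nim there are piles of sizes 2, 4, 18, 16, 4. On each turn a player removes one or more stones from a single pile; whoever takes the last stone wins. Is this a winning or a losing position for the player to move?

Losing position

Compute the nim-sum pairwise:
2 ⊕ 4 = 6
6 ⊕ 18 = 20
20 ⊕ 16 = 4
4 ⊕ 4 = 0
The nim-sum is 0, so this is a P-position: the player to move is in a losing position under optimal play.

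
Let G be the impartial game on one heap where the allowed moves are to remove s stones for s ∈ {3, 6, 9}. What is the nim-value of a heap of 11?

3

Build the Grundy sequence with g(k) = mex{g(k−s) : s ∈ {3, 6, 9}, s ≤ k}:
g(0) = mex{} = 0
g(1) = mex{} = 0
g(2) = mex{} = 0
g(3) = mex{0} = 1
g(4) = mex{0} = 1
g(5) = mex{0} = 1
g(6) = mex{0,1} = 2
g(7) = mex{0,1} = 2
g(8) = mex{0,1} = 2
g(9) = mex{0,1,2} = 3
g(10) = mex{0,1,2} = 3
g(11) = mex{0,1,2} = 3
So g(11) = 3.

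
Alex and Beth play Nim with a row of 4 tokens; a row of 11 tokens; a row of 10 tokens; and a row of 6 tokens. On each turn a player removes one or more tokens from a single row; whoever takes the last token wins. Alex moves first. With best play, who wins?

Compute the nim-sum pairwise:
4 ⊕ 11 = 15
15 ⊕ 10 = 5
5 ⊕ 6 = 3
The nim-sum is 3 ≠ 0, so this is an N-position: the player to move can win; Alex has a winning move.

Alex wins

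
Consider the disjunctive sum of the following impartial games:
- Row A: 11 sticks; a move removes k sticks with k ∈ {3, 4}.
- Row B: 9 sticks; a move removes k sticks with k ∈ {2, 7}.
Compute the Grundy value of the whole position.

1

Grundy values for row A (subtraction set {3, 4}):
k:     0  1  2  3  4  5  6  7  8  9 10 11
g(k):  0  0  0  1  1  1  2  0  0  0  1  1
So g(11) = 1.
Build the Grundy sequence for row B with g(k) = mex{g(k−s) : s ∈ {2, 7}, s ≤ k}:
k:     0  1  2  3  4  5  6  7  8  9
g(k):  0  0  1  1  0  0  1  1  2  0
So g(9) = 0.
The value of a disjunctive sum is the nim-sum of the parts.
Combined value = 1 XOR 0 = 1.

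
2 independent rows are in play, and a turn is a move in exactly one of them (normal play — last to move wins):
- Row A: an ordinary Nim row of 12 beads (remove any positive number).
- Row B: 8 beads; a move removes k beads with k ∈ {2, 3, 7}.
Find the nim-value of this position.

13

Row A is a plain Nim row of size 12, so its Grundy value is 12.
Grundy values for row B (subtraction set {2, 3, 7}):
g(0) = mex{} = 0
g(1) = mex{} = 0
g(2) = mex{0} = 1
g(3) = mex{0} = 1
g(4) = mex{0,1} = 2
g(5) = mex{1} = 0
g(6) = mex{1,2} = 0
g(7) = mex{0,2} = 1
g(8) = mex{0} = 1
So g(8) = 1.
By the Sprague-Grundy theorem, the Grundy value of a sum of independent games is the XOR of the component values.
Combined value = 12 ⊕ 1 = 13.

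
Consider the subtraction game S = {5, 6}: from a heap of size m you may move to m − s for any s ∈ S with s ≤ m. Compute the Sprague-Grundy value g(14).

0

Build the Grundy sequence with g(k) = mex{g(k−s) : s ∈ {5, 6}, s ≤ k}:
g(0) = mex{} = 0
g(1) = mex{} = 0
g(2) = mex{} = 0
g(3) = mex{} = 0
g(4) = mex{} = 0
g(5) = mex{0} = 1
g(6) = mex{0} = 1
g(7) = mex{0} = 1
g(8) = mex{0} = 1
g(9) = mex{0} = 1
g(10) = mex{0,1} = 2
g(11) = mex{1} = 0
g(12) = mex{1} = 0
g(13) = mex{1} = 0
g(14) = mex{1} = 0
So g(14) = 0.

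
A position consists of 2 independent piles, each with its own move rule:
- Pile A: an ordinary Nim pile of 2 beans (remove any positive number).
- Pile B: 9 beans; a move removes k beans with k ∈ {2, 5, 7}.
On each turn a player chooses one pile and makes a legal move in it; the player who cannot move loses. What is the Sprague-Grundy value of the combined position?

Pile A is a plain Nim pile of size 2, so its Grundy value is 2.
For pile B, compute g(0), g(1), … with moves {2, 5, 7}:
k:     0  1  2  3  4  5  6  7  8  9
g(k):  0  0  1  1  0  2  1  3  2  2
So g(9) = 2.
The value of a disjunctive sum is the nim-sum of the parts.
Combined value = 2 ⊕ 2 = 0.

0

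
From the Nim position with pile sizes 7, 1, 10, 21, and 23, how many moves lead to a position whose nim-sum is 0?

1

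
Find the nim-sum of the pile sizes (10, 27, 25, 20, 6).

Compute the nim-sum pairwise:
10 ^ 27 = 17
17 ^ 25 = 8
8 ^ 20 = 28
28 ^ 6 = 26

26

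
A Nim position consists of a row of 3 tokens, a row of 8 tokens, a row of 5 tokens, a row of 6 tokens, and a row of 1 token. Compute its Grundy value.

Compute the nim-sum pairwise:
3 ^ 8 = 11
11 ^ 5 = 14
14 ^ 6 = 8
8 ^ 1 = 9

9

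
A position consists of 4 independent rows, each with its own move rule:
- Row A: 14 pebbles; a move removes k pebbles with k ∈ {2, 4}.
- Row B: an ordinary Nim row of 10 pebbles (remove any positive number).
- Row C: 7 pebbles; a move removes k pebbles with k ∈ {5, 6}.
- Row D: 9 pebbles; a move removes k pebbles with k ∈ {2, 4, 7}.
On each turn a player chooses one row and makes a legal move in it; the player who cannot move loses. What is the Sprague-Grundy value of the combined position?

Grundy values for row A (subtraction set {2, 4}):
g(0) = mex{} = 0
g(1) = mex{} = 0
g(2) = mex{0} = 1
g(3) = mex{0} = 1
g(4) = mex{0,1} = 2
g(5) = mex{0,1} = 2
g(6) = mex{1,2} = 0
g(7) = mex{1,2} = 0
g(8) = mex{0,2} = 1
g(9) = mex{0,2} = 1
g(10) = mex{0,1} = 2
g(11) = mex{0,1} = 2
g(12) = mex{1,2} = 0
g(13) = mex{1,2} = 0
g(14) = mex{0,2} = 1
So g(14) = 1.
Row B is a plain Nim row of size 10, so its Grundy value is 10.
Grundy values for row C (subtraction set {5, 6}):
k:     0  1  2  3  4  5  6  7
g(k):  0  0  0  0  0  1  1  1
So g(7) = 1.
Build the Grundy sequence for row D with g(k) = mex{g(k−s) : s ∈ {2, 4, 7}, s ≤ k}:
k:     0  1  2  3  4  5  6  7  8  9
g(k):  0  0  1  1  2  2  0  3  1  0
So g(9) = 0.
By the Sprague-Grundy theorem, the Grundy value of a sum of independent games is the XOR of the component values.
Combined value = 1 ⊕ 10 ⊕ 1 ⊕ 0 = 10.

10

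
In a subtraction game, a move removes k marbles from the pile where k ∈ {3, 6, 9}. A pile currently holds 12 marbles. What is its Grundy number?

Grundy values for subtraction set {3, 6, 9}:
g(0) = mex{} = 0
g(1) = mex{} = 0
g(2) = mex{} = 0
g(3) = mex{0} = 1
g(4) = mex{0} = 1
g(5) = mex{0} = 1
g(6) = mex{0,1} = 2
g(7) = mex{0,1} = 2
g(8) = mex{0,1} = 2
g(9) = mex{0,1,2} = 3
g(10) = mex{0,1,2} = 3
g(11) = mex{0,1,2} = 3
g(12) = mex{1,2,3} = 0
So g(12) = 0.

0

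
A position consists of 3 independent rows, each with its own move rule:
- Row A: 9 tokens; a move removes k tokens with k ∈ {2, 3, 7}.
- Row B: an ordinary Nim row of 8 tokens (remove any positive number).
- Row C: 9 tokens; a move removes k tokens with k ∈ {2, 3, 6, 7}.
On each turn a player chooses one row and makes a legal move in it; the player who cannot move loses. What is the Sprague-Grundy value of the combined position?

10

Grundy values for row A (subtraction set {2, 3, 7}):
g(0) = mex{} = 0
g(1) = mex{} = 0
g(2) = mex{0} = 1
g(3) = mex{0} = 1
g(4) = mex{0,1} = 2
g(5) = mex{1} = 0
g(6) = mex{1,2} = 0
g(7) = mex{0,2} = 1
g(8) = mex{0} = 1
g(9) = mex{0,1} = 2
So g(9) = 2.
Row B is a plain Nim row of size 8, so its Grundy value is 8.
Grundy values for row C (subtraction set {2, 3, 6, 7}):
g(0) = mex{} = 0
g(1) = mex{} = 0
g(2) = mex{0} = 1
g(3) = mex{0} = 1
g(4) = mex{0,1} = 2
g(5) = mex{1} = 0
g(6) = mex{0,1,2} = 3
g(7) = mex{0,2} = 1
g(8) = mex{0,1,3} = 2
g(9) = mex{1,3} = 0
So g(9) = 0.
The value of a disjunctive sum is the nim-sum of the parts.
Combined value = 2 ⊕ 8 ⊕ 0 = 10.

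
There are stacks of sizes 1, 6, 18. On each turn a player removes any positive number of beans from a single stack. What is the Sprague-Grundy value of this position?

21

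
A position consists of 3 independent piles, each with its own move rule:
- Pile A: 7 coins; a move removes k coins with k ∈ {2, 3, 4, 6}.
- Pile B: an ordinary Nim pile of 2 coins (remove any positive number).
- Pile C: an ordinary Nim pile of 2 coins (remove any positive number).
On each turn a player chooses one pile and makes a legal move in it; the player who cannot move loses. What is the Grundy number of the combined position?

3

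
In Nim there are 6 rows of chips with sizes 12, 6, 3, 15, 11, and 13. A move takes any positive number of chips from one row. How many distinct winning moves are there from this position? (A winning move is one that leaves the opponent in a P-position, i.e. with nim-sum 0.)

0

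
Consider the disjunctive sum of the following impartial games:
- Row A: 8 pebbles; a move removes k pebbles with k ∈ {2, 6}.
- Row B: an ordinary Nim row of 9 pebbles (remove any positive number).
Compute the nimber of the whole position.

9

Grundy values for row A (subtraction set {2, 6}):
k:     0  1  2  3  4  5  6  7  8
g(k):  0  0  1  1  0  0  1  1  0
So g(8) = 0.
Row B is a plain Nim row of size 9, so its Grundy value is 9.
The value of a disjunctive sum is the nim-sum of the parts.
Combined value = 0 ⊕ 9 = 9.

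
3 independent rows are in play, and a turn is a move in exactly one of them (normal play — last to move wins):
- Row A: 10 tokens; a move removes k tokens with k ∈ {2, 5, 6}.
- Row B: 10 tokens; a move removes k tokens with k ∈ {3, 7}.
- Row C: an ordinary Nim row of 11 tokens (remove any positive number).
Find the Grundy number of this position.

Grundy values for row A (subtraction set {2, 5, 6}):
k:     0  1  2  3  4  5  6  7  8  9 10
g(k):  0  0  1  1  0  2  1  3  0  2  1
So g(10) = 1.
Build the Grundy sequence for row B with g(k) = mex{g(k−s) : s ∈ {3, 7}, s ≤ k}:
g(0) = mex{} = 0
g(1) = mex{} = 0
g(2) = mex{} = 0
g(3) = mex{0} = 1
g(4) = mex{0} = 1
g(5) = mex{0} = 1
g(6) = mex{1} = 0
g(7) = mex{0,1} = 2
g(8) = mex{0,1} = 2
g(9) = mex{0} = 1
g(10) = mex{1,2} = 0
So g(10) = 0.
Row C is a plain Nim row of size 11, so its Grundy value is 11.
By the Sprague-Grundy theorem, the Grundy value of a sum of independent games is the XOR of the component values.
Combined value = 1 ⊕ 0 ⊕ 11 = 10.

10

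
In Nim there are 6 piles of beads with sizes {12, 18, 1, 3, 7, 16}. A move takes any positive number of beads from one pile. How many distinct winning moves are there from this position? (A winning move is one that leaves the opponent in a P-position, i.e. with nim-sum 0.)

1

Nim-sum: 12 ^ 18 ^ 1 ^ 3 ^ 7 ^ 16 = 11.
The overall nim-sum is X = 11. A pile of size p has a winning move iff p XOR X < p (reduce it to p XOR X).
  12: 12 XOR 11 = 7 < 12 — winning move (to 7).
  18: 18 XOR 11 = 25 ≥ 18 — no move.
  1: 1 XOR 11 = 10 ≥ 1 — no move.
  3: 3 XOR 11 = 8 ≥ 3 — no move.
  7: 7 XOR 11 = 12 ≥ 7 — no move.
  16: 16 XOR 11 = 27 ≥ 16 — no move.
That gives 1 winning move.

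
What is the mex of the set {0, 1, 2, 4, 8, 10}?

3

The values 0, 1, 2 are all present; 3 is the first non-negative integer missing from the set.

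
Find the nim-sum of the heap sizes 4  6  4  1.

7

Nim-sum: 4 ^ 6 ^ 4 ^ 1 = 7.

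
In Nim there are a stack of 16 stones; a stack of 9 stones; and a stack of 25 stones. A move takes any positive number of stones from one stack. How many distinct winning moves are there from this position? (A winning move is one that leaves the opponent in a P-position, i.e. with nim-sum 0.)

Nim-sum: 16 ^ 9 ^ 25 = 0.
The nim-sum is already 0, so every move leaves a nonzero nim-sum — there are no winning moves.

0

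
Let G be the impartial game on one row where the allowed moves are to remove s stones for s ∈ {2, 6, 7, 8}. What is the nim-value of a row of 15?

Compute g(0), g(1), … for moves {2, 6, 7, 8}:
k:     0  1  2  3  4  5  6  7  8  9 10 11 12 13 14 15
g(k):  0  0  1  1  0  0  1  1  2  2  3  3  2  2  0  0
So g(15) = 0.

0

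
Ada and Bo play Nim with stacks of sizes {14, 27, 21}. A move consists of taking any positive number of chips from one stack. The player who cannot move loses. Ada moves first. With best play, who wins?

Compute the nim-sum pairwise:
14 ^ 27 = 21
21 ^ 21 = 0
The nim-sum is 0, so this is a P-position: the player to move is in a losing position under optimal play; Ada is about to move from it and so loses — Bo wins.

Bo wins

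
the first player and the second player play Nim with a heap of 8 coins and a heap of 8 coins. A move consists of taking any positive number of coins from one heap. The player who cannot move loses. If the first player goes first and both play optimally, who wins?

the second player wins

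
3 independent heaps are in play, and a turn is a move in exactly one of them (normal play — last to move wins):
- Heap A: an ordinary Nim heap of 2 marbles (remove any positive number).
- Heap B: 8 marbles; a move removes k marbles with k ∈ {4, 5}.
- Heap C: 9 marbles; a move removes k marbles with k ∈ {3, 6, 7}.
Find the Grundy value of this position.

Heap A is a plain Nim heap of size 2, so its Grundy value is 2.
For heap B, compute g(0), g(1), … with moves {4, 5}:
k:     0  1  2  3  4  5  6  7  8
g(k):  0  0  0  0  1  1  1  1  2
So g(8) = 2.
Build the Grundy sequence for heap C with g(k) = mex{g(k−s) : s ∈ {3, 6, 7}, s ≤ k}:
g(0) = mex{} = 0
g(1) = mex{} = 0
g(2) = mex{} = 0
g(3) = mex{0} = 1
g(4) = mex{0} = 1
g(5) = mex{0} = 1
g(6) = mex{0,1} = 2
g(7) = mex{0,1} = 2
g(8) = mex{0,1} = 2
g(9) = mex{0,1,2} = 3
So g(9) = 3.
The value of a disjunctive sum is the nim-sum of the parts.
Combined value = 2 ⊕ 2 ⊕ 3 = 3.

3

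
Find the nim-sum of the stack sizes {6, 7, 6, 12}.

11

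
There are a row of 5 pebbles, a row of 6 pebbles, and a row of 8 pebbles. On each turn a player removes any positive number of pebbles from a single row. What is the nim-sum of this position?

11

Bitwise XOR of the heap sizes:
  0101  (5)
  0110  (6)
  1000  (8)
  ----
  1011  (11)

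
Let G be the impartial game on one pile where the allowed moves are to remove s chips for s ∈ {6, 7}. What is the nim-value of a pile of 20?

Compute g(0), g(1), … for moves {6, 7}:
k:     0  1  2  3  4  5  6  7  8  9 10 11 12 13 14 15 16 17 18 19 20
g(k):  0  0  0  0  0  0  1  1  1  1  1  1  2  0  0  0  0  0  0  1  1
So g(20) = 1.

1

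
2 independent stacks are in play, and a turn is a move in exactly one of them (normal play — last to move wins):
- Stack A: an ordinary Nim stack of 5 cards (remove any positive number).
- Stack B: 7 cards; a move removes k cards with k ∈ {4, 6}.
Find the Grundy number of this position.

Stack A is a plain Nim stack of size 5, so its Grundy value is 5.
Build the Grundy sequence for stack B with g(k) = mex{g(k−s) : s ∈ {4, 6}, s ≤ k}:
g(0) = mex{} = 0
g(1) = mex{} = 0
g(2) = mex{} = 0
g(3) = mex{} = 0
g(4) = mex{0} = 1
g(5) = mex{0} = 1
g(6) = mex{0} = 1
g(7) = mex{0} = 1
So g(7) = 1.
The value of a disjunctive sum is the nim-sum of the parts.
Combined value = 5 XOR 1 = 4.

4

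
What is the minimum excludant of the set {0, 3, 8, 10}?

0 is in the set but 1 is not, so the mex is 1.

1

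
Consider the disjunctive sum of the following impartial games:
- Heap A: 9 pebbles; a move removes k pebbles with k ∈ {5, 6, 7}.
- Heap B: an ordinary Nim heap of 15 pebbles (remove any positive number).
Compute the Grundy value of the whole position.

14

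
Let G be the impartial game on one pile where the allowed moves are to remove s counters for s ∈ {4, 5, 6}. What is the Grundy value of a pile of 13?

Compute g(0), g(1), … for moves {4, 5, 6}:
g(0) = mex{} = 0
g(1) = mex{} = 0
g(2) = mex{} = 0
g(3) = mex{} = 0
g(4) = mex{0} = 1
g(5) = mex{0} = 1
g(6) = mex{0} = 1
g(7) = mex{0} = 1
g(8) = mex{0,1} = 2
g(9) = mex{0,1} = 2
g(10) = mex{1} = 0
g(11) = mex{1} = 0
g(12) = mex{1,2} = 0
g(13) = mex{1,2} = 0
So g(13) = 0.

0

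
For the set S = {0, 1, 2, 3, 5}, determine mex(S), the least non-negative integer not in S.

The values 0, 1, 2, 3 are all present; 4 is the first non-negative integer missing from the set.

4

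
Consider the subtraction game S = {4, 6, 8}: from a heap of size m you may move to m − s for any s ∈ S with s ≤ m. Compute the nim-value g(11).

2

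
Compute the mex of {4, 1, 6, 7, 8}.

0

0 is not in the set, so the mex is 0.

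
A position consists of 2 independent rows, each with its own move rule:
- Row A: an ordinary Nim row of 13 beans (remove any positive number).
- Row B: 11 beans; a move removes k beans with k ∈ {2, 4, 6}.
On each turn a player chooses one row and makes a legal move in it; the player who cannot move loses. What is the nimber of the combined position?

12

Row A is a plain Nim row of size 13, so its Grundy value is 13.
Build the Grundy sequence for row B with g(k) = mex{g(k−s) : s ∈ {2, 4, 6}, s ≤ k}:
k:     0  1  2  3  4  5  6  7  8  9 10 11
g(k):  0  0  1  1  2  2  3  3  0  0  1  1
So g(11) = 1.
By the Sprague-Grundy theorem, the Grundy value of a sum of independent games is the XOR of the component values.
Combined value = 13 ⊕ 1 = 12.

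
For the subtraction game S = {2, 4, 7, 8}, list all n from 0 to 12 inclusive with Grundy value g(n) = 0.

Compute g(0), g(1), … for moves {2, 4, 7, 8}:
k:     0  1  2  3  4  5  6  7  8  9 10 11 12
g(k):  0  0  1  1  2  2  0  3  1  4  2  0  0
The P-positions (g = 0) in 0..12 are 0, 1, 6, 11, 12.

0, 1, 6, 11, 12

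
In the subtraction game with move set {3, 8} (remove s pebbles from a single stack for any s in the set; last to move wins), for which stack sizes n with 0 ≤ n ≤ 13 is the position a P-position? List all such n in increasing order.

0, 1, 2, 6, 7, 11, 12, 13

Grundy values for subtraction set {3, 8}:
k:     0  1  2  3  4  5  6  7  8  9 10 11 12 13
g(k):  0  0  0  1  1  1  0  0  2  1  1  0  0  0
The P-positions (g = 0) in 0..13 are 0, 1, 2, 6, 7, 11, 12, 13.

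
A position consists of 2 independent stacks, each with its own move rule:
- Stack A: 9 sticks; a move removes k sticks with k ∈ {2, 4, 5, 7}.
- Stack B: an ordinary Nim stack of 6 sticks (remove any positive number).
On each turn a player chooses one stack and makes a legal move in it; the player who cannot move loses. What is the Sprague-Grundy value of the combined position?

6

For stack A, compute g(0), g(1), … with moves {2, 4, 5, 7}:
g(0) = mex{} = 0
g(1) = mex{} = 0
g(2) = mex{0} = 1
g(3) = mex{0} = 1
g(4) = mex{0,1} = 2
g(5) = mex{0,1} = 2
g(6) = mex{0,1,2} = 3
g(7) = mex{0,1,2} = 3
g(8) = mex{0,1,2,3} = 4
g(9) = mex{1,2,3} = 0
So g(9) = 0.
Stack B is a plain Nim stack of size 6, so its Grundy value is 6.
The value of a disjunctive sum is the nim-sum of the parts.
Combined value = 0 ⊕ 6 = 6.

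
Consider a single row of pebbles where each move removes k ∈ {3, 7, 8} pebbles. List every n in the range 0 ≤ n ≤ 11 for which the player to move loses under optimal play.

0, 1, 2, 6, 11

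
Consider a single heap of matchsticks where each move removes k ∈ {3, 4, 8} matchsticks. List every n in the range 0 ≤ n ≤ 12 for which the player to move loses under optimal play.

0, 1, 2, 7, 12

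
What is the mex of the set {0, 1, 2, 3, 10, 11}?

The values 0, 1, 2, 3 are all present; 4 is the first non-negative integer missing from the set.

4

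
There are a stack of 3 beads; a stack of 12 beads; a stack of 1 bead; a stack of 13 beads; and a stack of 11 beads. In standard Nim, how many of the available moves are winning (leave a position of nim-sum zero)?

Write each in binary and XOR column by column:
  0011  (3)
  1100  (12)
  0001  (1)
  1101  (13)
  1011  (11)
  ----
  1000  (8)
The overall nim-sum is X = 8. A stack of size p has a winning move iff p XOR X < p (reduce it to p XOR X).
  3: 3 XOR 8 = 11 ≥ 3 — no move.
  12: 12 XOR 8 = 4 < 12 — winning move (to 4).
  1: 1 XOR 8 = 9 ≥ 1 — no move.
  13: 13 XOR 8 = 5 < 13 — winning move (to 5).
  11: 11 XOR 8 = 3 < 11 — winning move (to 3).
That gives 3 winning moves.

3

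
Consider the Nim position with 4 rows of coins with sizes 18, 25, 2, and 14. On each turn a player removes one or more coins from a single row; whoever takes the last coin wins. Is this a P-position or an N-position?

Nim-sum: 18 ^ 25 ^ 2 ^ 14 = 7.
The nim-sum is 7 ≠ 0, so this is an N-position: the player to move can win.

N-position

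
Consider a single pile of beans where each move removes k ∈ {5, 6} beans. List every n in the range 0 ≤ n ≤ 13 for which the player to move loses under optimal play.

0, 1, 2, 3, 4, 11, 12, 13

Grundy values for subtraction set {5, 6}:
k:     0  1  2  3  4  5  6  7  8  9 10 11 12 13
g(k):  0  0  0  0  0  1  1  1  1  1  2  0  0  0
The P-positions (g = 0) in 0..13 are 0, 1, 2, 3, 4, 11, 12, 13.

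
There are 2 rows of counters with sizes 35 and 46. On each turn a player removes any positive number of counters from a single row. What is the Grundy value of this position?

13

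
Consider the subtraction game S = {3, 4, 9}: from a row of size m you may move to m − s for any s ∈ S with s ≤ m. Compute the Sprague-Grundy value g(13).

Compute g(0), g(1), … for moves {3, 4, 9}:
g(0) = mex{} = 0
g(1) = mex{} = 0
g(2) = mex{} = 0
g(3) = mex{0} = 1
g(4) = mex{0} = 1
g(5) = mex{0} = 1
g(6) = mex{0,1} = 2
g(7) = mex{1} = 0
g(8) = mex{1} = 0
g(9) = mex{0,1,2} = 3
g(10) = mex{0,2} = 1
g(11) = mex{0} = 1
g(12) = mex{0,1,3} = 2
g(13) = mex{1,3} = 0
So g(13) = 0.

0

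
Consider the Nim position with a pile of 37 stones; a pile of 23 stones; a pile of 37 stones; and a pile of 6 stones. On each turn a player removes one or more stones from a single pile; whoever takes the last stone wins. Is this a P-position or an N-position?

N-position

Nim-sum: 37 ⊕ 23 ⊕ 37 ⊕ 6 = 17.
The nim-sum is 17 ≠ 0, so this is an N-position: the player to move can win.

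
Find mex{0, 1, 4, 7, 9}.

The values 0, 1 are all present; 2 is the first non-negative integer missing from the set.

2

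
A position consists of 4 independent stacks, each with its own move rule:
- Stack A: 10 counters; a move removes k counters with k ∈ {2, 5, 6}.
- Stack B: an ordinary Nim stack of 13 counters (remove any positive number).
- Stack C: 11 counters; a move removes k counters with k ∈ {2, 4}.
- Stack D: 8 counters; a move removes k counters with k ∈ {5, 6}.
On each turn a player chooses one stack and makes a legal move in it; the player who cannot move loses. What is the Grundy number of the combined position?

15

For stack A, compute g(0), g(1), … with moves {2, 5, 6}:
g(0) = mex{} = 0
g(1) = mex{} = 0
g(2) = mex{0} = 1
g(3) = mex{0} = 1
g(4) = mex{1} = 0
g(5) = mex{0,1} = 2
g(6) = mex{0} = 1
g(7) = mex{0,1,2} = 3
g(8) = mex{1} = 0
g(9) = mex{0,1,3} = 2
g(10) = mex{0,2} = 1
So g(10) = 1.
Stack B is a plain Nim stack of size 13, so its Grundy value is 13.
Build the Grundy sequence for stack C with g(k) = mex{g(k−s) : s ∈ {2, 4}, s ≤ k}:
k:     0  1  2  3  4  5  6  7  8  9 10 11
g(k):  0  0  1  1  2  2  0  0  1  1  2  2
So g(11) = 2.
Grundy values for stack D (subtraction set {5, 6}):
g(0) = mex{} = 0
g(1) = mex{} = 0
g(2) = mex{} = 0
g(3) = mex{} = 0
g(4) = mex{} = 0
g(5) = mex{0} = 1
g(6) = mex{0} = 1
g(7) = mex{0} = 1
g(8) = mex{0} = 1
So g(8) = 1.
The value of a disjunctive sum is the nim-sum of the parts.
Combined value = 1 XOR 13 XOR 2 XOR 1 = 15.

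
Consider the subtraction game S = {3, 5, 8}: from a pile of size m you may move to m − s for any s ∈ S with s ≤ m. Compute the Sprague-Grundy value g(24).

0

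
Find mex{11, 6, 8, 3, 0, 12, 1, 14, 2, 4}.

5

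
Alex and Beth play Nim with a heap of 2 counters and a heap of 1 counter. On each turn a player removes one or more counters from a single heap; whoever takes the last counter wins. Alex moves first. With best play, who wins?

Compute the nim-sum pairwise:
2 ⊕ 1 = 3
The nim-sum is 3 ≠ 0, so this is an N-position: the player to move can win; Alex has a winning move.

Alex wins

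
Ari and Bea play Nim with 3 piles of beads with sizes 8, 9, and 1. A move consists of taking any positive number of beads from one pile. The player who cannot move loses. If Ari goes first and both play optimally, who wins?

Bitwise XOR of the heap sizes:
  1000  (8)
  1001  (9)
  0001  (1)
  ----
  0000  (0)
The nim-sum is 0, so this is a P-position: the player to move is in a losing position under optimal play; Ari is about to move from it and so loses — Bea wins.

Bea wins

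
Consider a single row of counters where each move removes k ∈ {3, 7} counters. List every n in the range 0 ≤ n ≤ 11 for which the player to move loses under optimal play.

0, 1, 2, 6, 10, 11

Compute g(0), g(1), … for moves {3, 7}:
g(0) = mex{} = 0
g(1) = mex{} = 0
g(2) = mex{} = 0
g(3) = mex{0} = 1
g(4) = mex{0} = 1
g(5) = mex{0} = 1
g(6) = mex{1} = 0
g(7) = mex{0,1} = 2
g(8) = mex{0,1} = 2
g(9) = mex{0} = 1
g(10) = mex{1,2} = 0
g(11) = mex{1,2} = 0
The P-positions (g = 0) in 0..11 are 0, 1, 2, 6, 10, 11.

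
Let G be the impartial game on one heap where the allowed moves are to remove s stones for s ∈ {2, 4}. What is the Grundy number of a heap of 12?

0

Build the Grundy sequence with g(k) = mex{g(k−s) : s ∈ {2, 4}, s ≤ k}:
g(0) = mex{} = 0
g(1) = mex{} = 0
g(2) = mex{0} = 1
g(3) = mex{0} = 1
g(4) = mex{0,1} = 2
g(5) = mex{0,1} = 2
g(6) = mex{1,2} = 0
g(7) = mex{1,2} = 0
g(8) = mex{0,2} = 1
g(9) = mex{0,2} = 1
g(10) = mex{0,1} = 2
g(11) = mex{0,1} = 2
g(12) = mex{1,2} = 0
So g(12) = 0.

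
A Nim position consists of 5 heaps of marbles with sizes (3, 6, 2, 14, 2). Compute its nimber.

11

Nim-sum: 3 ^ 6 ^ 2 ^ 14 ^ 2 = 11.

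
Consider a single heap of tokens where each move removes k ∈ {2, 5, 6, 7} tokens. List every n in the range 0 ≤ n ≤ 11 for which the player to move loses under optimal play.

0, 1, 4

Grundy values for subtraction set {2, 5, 6, 7}:
k:     0  1  2  3  4  5  6  7  8  9 10 11
g(k):  0  0  1  1  0  2  1  3  2  2  3  3
The P-positions (g = 0) in 0..11 are 0, 1, 4.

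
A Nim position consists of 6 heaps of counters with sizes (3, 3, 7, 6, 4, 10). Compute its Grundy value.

15

Compute the nim-sum pairwise:
3 XOR 3 = 0
0 XOR 7 = 7
7 XOR 6 = 1
1 XOR 4 = 5
5 XOR 10 = 15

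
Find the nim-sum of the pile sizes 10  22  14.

18

Bitwise XOR of the heap sizes:
  01010  (10)
  10110  (22)
  01110  (14)
  -----
  10010  (18)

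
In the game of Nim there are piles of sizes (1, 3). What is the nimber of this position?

2

In binary:
  01  (1)
  11  (3)
  --
  10  (2)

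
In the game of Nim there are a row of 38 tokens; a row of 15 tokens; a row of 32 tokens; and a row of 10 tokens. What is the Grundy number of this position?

Write each in binary and XOR column by column:
  100110  (38)
  001111  (15)
  100000  (32)
  001010  (10)
  ------
  000011  (3)

3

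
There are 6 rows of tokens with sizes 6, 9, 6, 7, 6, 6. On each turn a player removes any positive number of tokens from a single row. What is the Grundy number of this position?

Nim-sum: 6 XOR 9 XOR 6 XOR 7 XOR 6 XOR 6 = 14.

14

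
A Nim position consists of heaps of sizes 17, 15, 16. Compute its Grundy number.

Nim-sum: 17 XOR 15 XOR 16 = 14.

14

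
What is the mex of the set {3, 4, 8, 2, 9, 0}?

1

0 is in the set but 1 is not, so the mex is 1.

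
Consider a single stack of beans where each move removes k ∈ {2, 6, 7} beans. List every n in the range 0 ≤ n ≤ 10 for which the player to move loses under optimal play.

0, 1, 4, 5, 9

Compute g(0), g(1), … for moves {2, 6, 7}:
k:     0  1  2  3  4  5  6  7  8  9 10
g(k):  0  0  1  1  0  0  1  1  2  0  3
The P-positions (g = 0) in 0..10 are 0, 1, 4, 5, 9.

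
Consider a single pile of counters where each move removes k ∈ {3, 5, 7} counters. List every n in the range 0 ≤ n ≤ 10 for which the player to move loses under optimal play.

0, 1, 2, 10

Compute g(0), g(1), … for moves {3, 5, 7}:
k:     0  1  2  3  4  5  6  7  8  9 10
g(k):  0  0  0  1  1  1  2  2  2  3  0
The P-positions (g = 0) in 0..10 are 0, 1, 2, 10.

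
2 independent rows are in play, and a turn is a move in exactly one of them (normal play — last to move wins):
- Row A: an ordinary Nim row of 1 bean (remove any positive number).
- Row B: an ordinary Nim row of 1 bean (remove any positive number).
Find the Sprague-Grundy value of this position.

0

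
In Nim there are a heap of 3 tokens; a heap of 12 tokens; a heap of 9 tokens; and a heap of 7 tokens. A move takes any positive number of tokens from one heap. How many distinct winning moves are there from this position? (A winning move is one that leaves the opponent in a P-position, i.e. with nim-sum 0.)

3

Compute the nim-sum pairwise:
3 ⊕ 12 = 15
15 ⊕ 9 = 6
6 ⊕ 7 = 1
The overall nim-sum is X = 1. A heap of size p has a winning move iff p XOR X < p (reduce it to p XOR X).
  3: 3 XOR 1 = 2 < 3 — winning move (to 2).
  12: 12 XOR 1 = 13 ≥ 12 — no move.
  9: 9 XOR 1 = 8 < 9 — winning move (to 8).
  7: 7 XOR 1 = 6 < 7 — winning move (to 6).
That gives 3 winning moves.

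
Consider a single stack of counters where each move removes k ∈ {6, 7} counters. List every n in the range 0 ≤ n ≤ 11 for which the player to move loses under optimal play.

0, 1, 2, 3, 4, 5

Build the Grundy sequence with g(k) = mex{g(k−s) : s ∈ {6, 7}, s ≤ k}:
k:     0  1  2  3  4  5  6  7  8  9 10 11
g(k):  0  0  0  0  0  0  1  1  1  1  1  1
The P-positions (g = 0) in 0..11 are 0, 1, 2, 3, 4, 5.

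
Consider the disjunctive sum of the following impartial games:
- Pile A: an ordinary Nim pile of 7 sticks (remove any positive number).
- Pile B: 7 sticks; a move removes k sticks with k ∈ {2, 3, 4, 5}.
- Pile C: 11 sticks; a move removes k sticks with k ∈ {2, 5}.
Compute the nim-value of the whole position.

7

Pile A is a plain Nim pile of size 7, so its Grundy value is 7.
Build the Grundy sequence for pile B with g(k) = mex{g(k−s) : s ∈ {2, 3, 4, 5}, s ≤ k}:
k:     0  1  2  3  4  5  6  7
g(k):  0  0  1  1  2  2  3  0
So g(7) = 0.
For pile C, compute g(0), g(1), … with moves {2, 5}:
k:     0  1  2  3  4  5  6  7  8  9 10 11
g(k):  0  0  1  1  0  2  1  0  0  1  1  0
So g(11) = 0.
By the Sprague-Grundy theorem, the Grundy value of a sum of independent games is the XOR of the component values.
Combined value = 7 XOR 0 XOR 0 = 7.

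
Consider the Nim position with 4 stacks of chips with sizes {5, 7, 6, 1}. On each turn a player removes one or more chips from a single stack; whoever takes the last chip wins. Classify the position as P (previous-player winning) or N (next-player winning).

N-position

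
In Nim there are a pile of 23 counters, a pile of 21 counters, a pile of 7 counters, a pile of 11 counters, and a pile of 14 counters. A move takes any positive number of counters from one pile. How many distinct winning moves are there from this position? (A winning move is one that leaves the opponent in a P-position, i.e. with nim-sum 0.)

0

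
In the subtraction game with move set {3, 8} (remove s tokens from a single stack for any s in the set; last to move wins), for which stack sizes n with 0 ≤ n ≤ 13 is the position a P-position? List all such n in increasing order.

0, 1, 2, 6, 7, 11, 12, 13

Grundy values for subtraction set {3, 8}:
g(0) = mex{} = 0
g(1) = mex{} = 0
g(2) = mex{} = 0
g(3) = mex{0} = 1
g(4) = mex{0} = 1
g(5) = mex{0} = 1
g(6) = mex{1} = 0
g(7) = mex{1} = 0
g(8) = mex{0,1} = 2
g(9) = mex{0} = 1
g(10) = mex{0} = 1
g(11) = mex{1,2} = 0
g(12) = mex{1} = 0
g(13) = mex{1} = 0
The P-positions (g = 0) in 0..13 are 0, 1, 2, 6, 7, 11, 12, 13.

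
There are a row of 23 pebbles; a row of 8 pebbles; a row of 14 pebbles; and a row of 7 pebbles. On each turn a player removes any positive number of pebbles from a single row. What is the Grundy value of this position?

22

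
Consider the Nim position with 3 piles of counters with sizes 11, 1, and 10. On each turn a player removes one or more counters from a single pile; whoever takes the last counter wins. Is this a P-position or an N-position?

P-position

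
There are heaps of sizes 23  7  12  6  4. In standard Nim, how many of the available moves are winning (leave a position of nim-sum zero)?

1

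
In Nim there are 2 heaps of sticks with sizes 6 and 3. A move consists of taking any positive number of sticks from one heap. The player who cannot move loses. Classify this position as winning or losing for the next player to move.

In binary:
  110  (6)
  011  (3)
  ---
  101  (5)
The nim-sum is 5 ≠ 0, so this is an N-position: the player to move can win.

Winning position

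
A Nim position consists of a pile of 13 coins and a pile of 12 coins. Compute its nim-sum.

Bitwise XOR of the heap sizes:
  1101  (13)
  1100  (12)
  ----
  0001  (1)

1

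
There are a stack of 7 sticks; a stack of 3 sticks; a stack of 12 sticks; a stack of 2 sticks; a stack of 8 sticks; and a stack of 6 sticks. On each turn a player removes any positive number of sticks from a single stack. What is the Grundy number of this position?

4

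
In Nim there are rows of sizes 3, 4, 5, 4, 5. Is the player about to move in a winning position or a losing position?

Winning position

In binary:
  011  (3)
  100  (4)
  101  (5)
  100  (4)
  101  (5)
  ---
  011  (3)
The nim-sum is 3 ≠ 0, so this is an N-position: the player to move can win.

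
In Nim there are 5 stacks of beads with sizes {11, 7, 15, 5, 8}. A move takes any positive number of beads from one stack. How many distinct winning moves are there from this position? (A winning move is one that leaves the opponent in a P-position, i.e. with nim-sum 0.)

Nim-sum: 11 ⊕ 7 ⊕ 15 ⊕ 5 ⊕ 8 = 14.
The overall nim-sum is X = 14. A stack of size p has a winning move iff p XOR X < p (reduce it to p XOR X).
  11: 11 XOR 14 = 5 < 11 — winning move (to 5).
  7: 7 XOR 14 = 9 ≥ 7 — no move.
  15: 15 XOR 14 = 1 < 15 — winning move (to 1).
  5: 5 XOR 14 = 11 ≥ 5 — no move.
  8: 8 XOR 14 = 6 < 8 — winning move (to 6).
That gives 3 winning moves.

3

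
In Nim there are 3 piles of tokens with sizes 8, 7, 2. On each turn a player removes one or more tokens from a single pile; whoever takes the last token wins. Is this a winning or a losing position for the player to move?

Winning position

Nim-sum: 8 ^ 7 ^ 2 = 13.
The nim-sum is 13 ≠ 0, so this is an N-position: the player to move can win.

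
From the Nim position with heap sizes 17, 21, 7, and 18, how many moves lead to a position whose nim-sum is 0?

Nim-sum: 17 ⊕ 21 ⊕ 7 ⊕ 18 = 17.
The overall nim-sum is X = 17. A heap of size p has a winning move iff p XOR X < p (reduce it to p XOR X).
  17: 17 XOR 17 = 0 < 17 — winning move (to 0).
  21: 21 XOR 17 = 4 < 21 — winning move (to 4).
  7: 7 XOR 17 = 22 ≥ 7 — no move.
  18: 18 XOR 17 = 3 < 18 — winning move (to 3).
That gives 3 winning moves.

3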